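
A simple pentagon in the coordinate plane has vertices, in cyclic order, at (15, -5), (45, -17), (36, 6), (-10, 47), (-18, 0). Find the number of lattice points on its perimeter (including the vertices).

Summing gcd(|Δx|,|Δy|) over the edges gives the boundary count: gcd(30,12) + gcd(9,23) + gcd(46,41) + gcd(8,47) + gcd(33,5) = 6+1+1+1+1 = 10.

10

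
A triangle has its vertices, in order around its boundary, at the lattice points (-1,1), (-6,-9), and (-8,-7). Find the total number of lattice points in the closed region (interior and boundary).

20

By the shoelace formula, twice the signed area is |[(-1)·(-9) − (-6)·1] + [(-6)·(-7) − (-8)·(-9)] + [(-8)·1 − (-1)·(-7)]| = 30, so the area is 15.
The number of boundary lattice points is Σ gcd(|Δx|,|Δy|) = gcd(5,10) + gcd(2,2) + gcd(7,8) = 5+2+1 = 8.
Pick's theorem gives I = A − B/2 + 1 = 15 − 8/2 + 1 = 12, so the closed region contains I + B = 12 + 8 = 20 lattice points.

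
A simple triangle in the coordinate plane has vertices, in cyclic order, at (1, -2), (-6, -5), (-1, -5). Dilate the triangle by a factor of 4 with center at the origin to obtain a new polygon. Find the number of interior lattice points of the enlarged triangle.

107

By the shoelace formula, twice the signed area is |(1·(-5) − (-6)·(-2)) + ((-6)·(-5) − (-1)·(-5)) + ((-1)·(-2) − 1·(-5))| = 15, so the area is 15/2.
The number of boundary lattice points is Σ gcd(|Δx|,|Δy|) = gcd(7,3) + gcd(5,0) + gcd(2,3) = 1+5+1 = 7.
Scaling by 4 multiplies the area by 4² = 16 (so the new area is 120) and multiplies the boundary lattice-point count by 4, giving 28.
By Pick's theorem, the interior count of the dilated polygon is 120 − 28/2 + 1 = 107.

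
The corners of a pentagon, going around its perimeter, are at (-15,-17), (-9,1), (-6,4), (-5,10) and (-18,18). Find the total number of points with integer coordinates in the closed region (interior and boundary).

Using the shoelace formula, 2A = |[(-15)·1 − (-9)·(-17)] + [(-9)·4 − (-6)·1] + [(-6)·10 − (-5)·4] + [(-5)·18 − (-18)·10] + [(-18)·(-17) − (-15)·18]| = 428, so the area is 214.
The number of boundary lattice points is Σ gcd(|Δx|,|Δy|) = gcd(6,18) + gcd(3,3) + gcd(1,6) + gcd(13,8) + gcd(3,35) = 6+3+1+1+1 = 12.
Pick's theorem gives I = A − B/2 + 1 = 214 − 12/2 + 1 = 209, so the closed region contains I + B = 209 + 12 = 221 lattice points.

221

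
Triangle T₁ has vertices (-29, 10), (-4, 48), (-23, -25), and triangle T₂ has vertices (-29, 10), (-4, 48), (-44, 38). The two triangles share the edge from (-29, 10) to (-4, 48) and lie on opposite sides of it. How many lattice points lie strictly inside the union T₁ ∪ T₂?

The union is the simple quadrilateral with vertices (-29, 10), (-23, -25), (-4, 48), (-44, 38) in order.
The shoelace formula gives twice the area as |[(-29)·(-25) − (-23)·10] + [(-23)·48 − (-4)·(-25)] + [(-4)·38 − (-44)·48] + [(-44)·10 − (-29)·38]| = 2373, so the area is 1186.5.
Summing gcd(|Δx|,|Δy|) over the edges gives the boundary count: gcd(6,35) + gcd(19,73) + gcd(40,10) + gcd(15,28) = 1+1+10+1 = 13.
By Pick's theorem I = A − B/2 + 1 = 1186.5 − 13/2 + 1 = 1181.

1181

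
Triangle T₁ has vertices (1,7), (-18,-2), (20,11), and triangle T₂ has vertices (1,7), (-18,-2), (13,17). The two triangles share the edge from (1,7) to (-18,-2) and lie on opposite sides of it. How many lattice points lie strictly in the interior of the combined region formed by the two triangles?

The union is the simple quadrilateral with vertices (1,7), (20,11), (-18,-2), (13,17) in order.
The shoelace formula gives twice the area as |[1·11 − 20·7] + [20·(-2) − (-18)·11] + [(-18)·17 − 13·(-2)] + [13·7 − 1·17]| = 177, so the area is 88.5.
Along each edge there are gcd(|Δx|,|Δy|)+1 lattice points, so counting each shared vertex once the boundary has gcd(19,4) + gcd(38,13) + gcd(31,19) + gcd(12,10) = 1+1+1+2 = 5.
By Pick's theorem I = A − B/2 + 1 = 88.5 − 5/2 + 1 = 87.

87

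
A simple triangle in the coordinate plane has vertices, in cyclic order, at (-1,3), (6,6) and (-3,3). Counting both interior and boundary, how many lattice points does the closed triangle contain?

Using the shoelace formula, 2A = |[(-1)·6 − 6·3] + [6·3 − (-3)·6] + [(-3)·3 − (-1)·3]| = 6, so the area is 3.
Along each edge there are gcd(|Δx|,|Δy|)+1 lattice points, so counting each shared vertex once the boundary has gcd(7,3) + gcd(9,3) + gcd(2,0) = 1+3+2 = 6.
Pick's theorem gives I = A − B/2 + 1 = 3 − 6/2 + 1 = 1, so the closed region contains I + B = 1 + 6 = 7 lattice points.

7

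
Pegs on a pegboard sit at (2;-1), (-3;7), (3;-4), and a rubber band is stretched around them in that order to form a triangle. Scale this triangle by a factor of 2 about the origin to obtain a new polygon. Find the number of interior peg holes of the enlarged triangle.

The shoelace formula gives twice the area as |[2·7 − (-3)·(-1)] + [(-3)·(-4) − 3·7] + [3·(-1) − 2·(-4)]| = 7, so the area is 7/2.
Along each edge there are gcd(|Δx|,|Δy|)+1 lattice points, so counting each shared vertex once the boundary has gcd(5,8) + gcd(6,11) + gcd(1,3) = 1+1+1 = 3.
Scaling by 2 multiplies the area by 2² = 4 (so the new area is 14) and multiplies the boundary lattice-point count by 2, giving 6.
By Pick's theorem, the interior count of the dilated polygon is 14 − 6/2 + 1 = 12.

12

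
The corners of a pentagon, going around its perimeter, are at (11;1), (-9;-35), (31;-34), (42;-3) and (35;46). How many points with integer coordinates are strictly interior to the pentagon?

Using the shoelace formula, 2A = |(11·(-35) − (-9)·1) + ((-9)·(-34) − 31·(-35)) + (31·(-3) − 42·(-34)) + (42·46 − 35·(-3)) + (35·1 − 11·46)| = 3916, so the area is 1958.
The number of boundary lattice points is Σ gcd(|Δx|,|Δy|) = gcd(20,36) + gcd(40,1) + gcd(11,31) + gcd(7,49) + gcd(24,45) = 4+1+1+7+3 = 16.
Pick's theorem gives I = A − B/2 + 1 = 1958 − 16/2 + 1 = 1951.

1951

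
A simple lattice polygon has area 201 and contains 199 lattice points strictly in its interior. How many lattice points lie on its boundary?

Pick's theorem gives A = I + B/2 − 1, so B = 2(A − I + 1) = 2(201 − 199 + 1) = 6.

6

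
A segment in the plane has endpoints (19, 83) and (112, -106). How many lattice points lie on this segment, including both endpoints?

4

The number of lattice points on a segment between lattice points is gcd(|Δx|,|Δy|) + 1 = gcd(93,189) + 1 = 3 + 1 = 4.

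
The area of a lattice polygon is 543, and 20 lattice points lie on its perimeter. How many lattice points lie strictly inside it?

534

Pick's theorem A = I + B/2 − 1 rearranges to I = A − B/2 + 1 = 543 − 20/2 + 1 = 534.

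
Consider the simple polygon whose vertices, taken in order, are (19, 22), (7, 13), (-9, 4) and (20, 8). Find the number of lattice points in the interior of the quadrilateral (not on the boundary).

The shoelace formula gives twice the area as |(19·13 − 7·22) + (7·4 − (-9)·13) + ((-9)·8 − 20·4) + (20·22 − 19·8)| = 374, so the area is 187.
The number of boundary lattice points is Σ gcd(|Δx|,|Δy|) = gcd(12,9) + gcd(16,9) + gcd(29,4) + gcd(1,14) = 3+1+1+1 = 6.
Pick's theorem gives I = A − B/2 + 1 = 187 − 6/2 + 1 = 185.

185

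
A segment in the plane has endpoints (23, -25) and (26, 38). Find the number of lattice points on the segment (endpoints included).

4

The number of lattice points on a segment between lattice points is gcd(|Δx|,|Δy|) + 1 = gcd(3,63) + 1 = 3 + 1 = 4.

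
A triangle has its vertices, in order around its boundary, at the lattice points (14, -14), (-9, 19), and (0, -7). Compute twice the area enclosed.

Using the shoelace formula, 2A = |[14·19 − (-9)·(-14)] + [(-9)·(-7) − 0·19] + [0·(-14) − 14·(-7)]| = 301, so the area is 150.5.

301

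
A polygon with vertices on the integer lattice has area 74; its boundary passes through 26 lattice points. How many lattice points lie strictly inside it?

62

Pick's theorem A = I + B/2 − 1 rearranges to I = A − B/2 + 1 = 74 − 26/2 + 1 = 62.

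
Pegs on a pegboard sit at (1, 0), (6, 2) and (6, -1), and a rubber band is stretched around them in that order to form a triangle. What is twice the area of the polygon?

By the shoelace formula, twice the signed area is |[1·2 − 6·0] + [6·(-1) − 6·2] + [6·0 − 1·(-1)]| = 15, so the area is 15/2.

15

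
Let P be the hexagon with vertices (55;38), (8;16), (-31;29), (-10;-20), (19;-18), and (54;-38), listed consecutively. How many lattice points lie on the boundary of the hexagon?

The number of boundary lattice points is Σ gcd(|Δx|,|Δy|) = gcd(47,22) + gcd(39,13) + gcd(21,49) + gcd(29,2) + gcd(35,20) + gcd(1,76) = 1+13+7+1+5+1 = 28.

28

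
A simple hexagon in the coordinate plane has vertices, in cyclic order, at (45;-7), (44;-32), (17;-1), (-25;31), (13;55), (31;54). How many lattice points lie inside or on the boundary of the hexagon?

2784

The shoelace formula gives twice the area as |[45·(-32) − 44·(-7)] + [44·(-1) − 17·(-32)] + [17·31 − (-25)·(-1)] + [(-25)·55 − 13·31] + [13·54 − 31·55] + [31·(-7) − 45·54]| = 5558, so the area is 2779.
Summing gcd(|Δx|,|Δy|) over the edges gives the boundary count: gcd(1,25) + gcd(27,31) + gcd(42,32) + gcd(38,24) + gcd(18,1) + gcd(14,61) = 1+1+2+2+1+1 = 8.
Pick's theorem gives I = A − B/2 + 1 = 2779 − 8/2 + 1 = 2776, so the closed region contains I + B = 2776 + 8 = 2784 lattice points.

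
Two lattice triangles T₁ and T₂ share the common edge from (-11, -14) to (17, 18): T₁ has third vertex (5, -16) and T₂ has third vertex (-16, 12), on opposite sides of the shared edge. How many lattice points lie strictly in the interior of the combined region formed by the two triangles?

The union is the simple quadrilateral with vertices (-11, -14), (5, -16), (17, 18), (-16, 12) in order.
The shoelace formula gives twice the area as |((-11)·(-16) − 5·(-14)) + (5·18 − 17·(-16)) + (17·12 − (-16)·18) + ((-16)·(-14) − (-11)·12)| = 1456, so the area is 728.
Along each edge there are gcd(|Δx|,|Δy|)+1 lattice points, so counting each shared vertex once the boundary has gcd(16,2) + gcd(12,34) + gcd(33,6) + gcd(5,26) = 2+2+3+1 = 8.
By Pick's theorem I = A − B/2 + 1 = 728 − 8/2 + 1 = 725.

725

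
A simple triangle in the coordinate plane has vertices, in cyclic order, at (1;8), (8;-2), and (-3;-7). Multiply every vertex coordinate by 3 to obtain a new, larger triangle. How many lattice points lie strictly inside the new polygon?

By the shoelace formula, twice the signed area is |(1·(-2) − 8·8) + (8·(-7) − (-3)·(-2)) + ((-3)·8 − 1·(-7))| = 145, so the area is 72.5.
The number of boundary lattice points is Σ gcd(|Δx|,|Δy|) = gcd(7,10) + gcd(11,5) + gcd(4,15) = 1+1+1 = 3.
Scaling by 3 multiplies the area by 3² = 9 (so the new area is 1305/2) and multiplies the boundary lattice-point count by 3, giving 9.
By Pick's theorem, the interior count of the dilated polygon is 1305/2 − 9/2 + 1 = 649.

649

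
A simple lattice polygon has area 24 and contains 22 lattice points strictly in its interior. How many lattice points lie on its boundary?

6

Pick's theorem gives A = I + B/2 − 1, so B = 2(A − I + 1) = 2(24 − 22 + 1) = 6.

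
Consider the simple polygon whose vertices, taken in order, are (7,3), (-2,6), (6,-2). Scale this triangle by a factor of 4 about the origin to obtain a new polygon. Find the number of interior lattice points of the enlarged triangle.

361

The shoelace formula gives twice the area as |[7·6 − (-2)·3] + [(-2)·(-2) − 6·6] + [6·3 − 7·(-2)]| = 48, so the area is 24.
Summing gcd(|Δx|,|Δy|) over the edges gives the boundary count: gcd(9,3) + gcd(8,8) + gcd(1,5) = 3+8+1 = 12.
Scaling by 4 multiplies the area by 4² = 16 (so the new area is 384) and multiplies the boundary lattice-point count by 4, giving 48.
By Pick's theorem, the interior count of the dilated polygon is 384 − 48/2 + 1 = 361.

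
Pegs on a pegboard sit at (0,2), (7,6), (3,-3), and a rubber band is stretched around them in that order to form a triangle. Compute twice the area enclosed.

47

By the shoelace formula, twice the signed area is |(0·6 − 7·2) + (7·(-3) − 3·6) + (3·2 − 0·(-3))| = 47, so the area is 47/2.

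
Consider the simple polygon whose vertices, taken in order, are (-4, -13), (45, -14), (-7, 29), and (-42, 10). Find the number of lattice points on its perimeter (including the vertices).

4

The number of boundary lattice points is Σ gcd(|Δx|,|Δy|) = gcd(49,1) + gcd(52,43) + gcd(35,19) + gcd(38,23) = 1+1+1+1 = 4.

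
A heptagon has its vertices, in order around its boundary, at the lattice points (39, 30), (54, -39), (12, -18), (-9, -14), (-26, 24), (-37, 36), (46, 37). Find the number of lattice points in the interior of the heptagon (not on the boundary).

Using the shoelace formula, 2A = |(39·(-39) − 54·30) + (54·(-18) − 12·(-39)) + (12·(-14) − (-9)·(-18)) + ((-9)·24 − (-26)·(-14)) + ((-26)·36 − (-37)·24) + ((-37)·37 − 46·36) + (46·30 − 39·37)| = 7691, so the area is 7691/2.
Summing gcd(|Δx|,|Δy|) over the edges gives the boundary count: gcd(15,69) + gcd(42,21) + gcd(21,4) + gcd(17,38) + gcd(11,12) + gcd(83,1) + gcd(7,7) = 3+21+1+1+1+1+7 = 35.
By Pick's theorem A = I + B/2 − 1, so I = 7691/2 − 35/2 + 1 = 3829.

3829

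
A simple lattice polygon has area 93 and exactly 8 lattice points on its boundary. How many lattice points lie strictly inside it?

90

Pick's theorem A = I + B/2 − 1 rearranges to I = A − B/2 + 1 = 93 − 8/2 + 1 = 90.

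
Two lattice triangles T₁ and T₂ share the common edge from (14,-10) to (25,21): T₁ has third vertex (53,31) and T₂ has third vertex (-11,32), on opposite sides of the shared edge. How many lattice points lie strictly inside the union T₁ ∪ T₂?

996

The union is the simple quadrilateral with vertices (14,-10), (53,31), (25,21), (-11,32) in order.
By the shoelace formula, twice the signed area is |[14·31 − 53·(-10)] + [53·21 − 25·31] + [25·32 − (-11)·21] + [(-11)·(-10) − 14·32]| = 1995, so the area is 1995/2.
Summing gcd(|Δx|,|Δy|) over the edges gives the boundary count: gcd(39,41) + gcd(28,10) + gcd(36,11) + gcd(25,42) = 1+2+1+1 = 5.
By Pick's theorem I = A − B/2 + 1 = 1995/2 − 5/2 + 1 = 996.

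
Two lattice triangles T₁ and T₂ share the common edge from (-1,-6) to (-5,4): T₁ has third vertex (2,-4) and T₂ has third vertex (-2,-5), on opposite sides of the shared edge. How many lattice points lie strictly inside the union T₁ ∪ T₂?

20

The union is the simple quadrilateral with vertices (-1,-6), (2,-4), (-5,4), (-2,-5) in order.
Using the shoelace formula, 2A = |((-1)·(-4) − 2·(-6)) + (2·4 − (-5)·(-4)) + ((-5)·(-5) − (-2)·4) + ((-2)·(-6) − (-1)·(-5))| = 44, so the area is 22.
The number of boundary lattice points is Σ gcd(|Δx|,|Δy|) = gcd(3,2) + gcd(7,8) + gcd(3,9) + gcd(1,1) = 1+1+3+1 = 6.
By Pick's theorem I = A − B/2 + 1 = 22 − 6/2 + 1 = 20.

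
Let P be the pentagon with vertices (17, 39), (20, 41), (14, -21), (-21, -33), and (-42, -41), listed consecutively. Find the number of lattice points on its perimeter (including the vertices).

Summing gcd(|Δx|,|Δy|) over the edges gives the boundary count: gcd(3,2) + gcd(6,62) + gcd(35,12) + gcd(21,8) + gcd(59,80) = 1+2+1+1+1 = 6.

6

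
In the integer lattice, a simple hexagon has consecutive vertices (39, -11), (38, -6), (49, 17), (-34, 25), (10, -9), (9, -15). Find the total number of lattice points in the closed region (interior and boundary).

1705

Using the shoelace formula, 2A = |(39·(-6) − 38·(-11)) + (38·17 − 49·(-6)) + (49·25 − (-34)·17) + ((-34)·(-9) − 10·25) + (10·(-15) − 9·(-9)) + (9·(-11) − 39·(-15))| = 3400, so the area is 1700.
Summing gcd(|Δx|,|Δy|) over the edges gives the boundary count: gcd(1,5) + gcd(11,23) + gcd(83,8) + gcd(44,34) + gcd(1,6) + gcd(30,4) = 1+1+1+2+1+2 = 8.
Pick's theorem gives I = A − B/2 + 1 = 1700 − 8/2 + 1 = 1697, so the closed region contains I + B = 1697 + 8 = 1705 lattice points.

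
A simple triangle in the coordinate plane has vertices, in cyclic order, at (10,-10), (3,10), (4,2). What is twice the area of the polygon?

36

Using the shoelace formula, 2A = |[10·10 − 3·(-10)] + [3·2 − 4·10] + [4·(-10) − 10·2]| = 36, so the area is 18.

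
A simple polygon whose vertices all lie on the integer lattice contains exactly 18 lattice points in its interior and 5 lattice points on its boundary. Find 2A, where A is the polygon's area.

Pick's theorem states A = I + B/2 − 1, so A = 18 + 5/2 − 1 = 39/2.
Hence 2A = 39.

39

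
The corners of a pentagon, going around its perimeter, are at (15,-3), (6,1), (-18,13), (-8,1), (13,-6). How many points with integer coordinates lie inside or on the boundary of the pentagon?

Using the shoelace formula, 2A = |[15·1 − 6·(-3)] + [6·13 − (-18)·1] + [(-18)·1 − (-8)·13] + [(-8)·(-6) − 13·1] + [13·(-3) − 15·(-6)]| = 301, so the area is 150.5.
The number of boundary lattice points is Σ gcd(|Δx|,|Δy|) = gcd(9,4) + gcd(24,12) + gcd(10,12) + gcd(21,7) + gcd(2,3) = 1+12+2+7+1 = 23.
Pick's theorem gives I = A − B/2 + 1 = 150.5 − 23/2 + 1 = 140, so the closed region contains I + B = 140 + 23 = 163 lattice points.

163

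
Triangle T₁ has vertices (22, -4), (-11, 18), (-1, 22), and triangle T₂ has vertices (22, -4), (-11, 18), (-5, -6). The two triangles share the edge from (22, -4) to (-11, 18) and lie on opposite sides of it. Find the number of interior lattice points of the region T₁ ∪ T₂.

502

The union is the simple quadrilateral with vertices (22, -4), (-1, 22), (-11, 18), (-5, -6) in order.
Using the shoelace formula, 2A = |(22·22 − (-1)·(-4)) + ((-1)·18 − (-11)·22) + ((-11)·(-6) − (-5)·18) + ((-5)·(-4) − 22·(-6))| = 1012, so the area is 506.
The number of boundary lattice points is Σ gcd(|Δx|,|Δy|) = gcd(23,26) + gcd(10,4) + gcd(6,24) + gcd(27,2) = 1+2+6+1 = 10.
By Pick's theorem I = A − B/2 + 1 = 506 − 10/2 + 1 = 502.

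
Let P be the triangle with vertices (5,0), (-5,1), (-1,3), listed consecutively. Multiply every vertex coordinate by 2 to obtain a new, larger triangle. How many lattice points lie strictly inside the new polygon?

43

Using the shoelace formula, 2A = |(5·1 − (-5)·0) + ((-5)·3 − (-1)·1) + ((-1)·0 − 5·3)| = 24, so the area is 12.
The number of boundary lattice points is Σ gcd(|Δx|,|Δy|) = gcd(10,1) + gcd(4,2) + gcd(6,3) = 1+2+3 = 6.
Scaling by 2 multiplies the area by 2² = 4 (so the new area is 48) and multiplies the boundary lattice-point count by 2, giving 12.
By Pick's theorem, the interior count of the dilated polygon is 48 − 12/2 + 1 = 43.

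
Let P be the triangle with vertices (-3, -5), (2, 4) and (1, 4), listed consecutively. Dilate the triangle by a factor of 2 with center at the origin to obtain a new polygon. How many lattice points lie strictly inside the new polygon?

16

Using the shoelace formula, 2A = |[(-3)·4 − 2·(-5)] + [2·4 − 1·4] + [1·(-5) − (-3)·4]| = 9, so the area is 9/2.
Along each edge there are gcd(|Δx|,|Δy|)+1 lattice points, so counting each shared vertex once the boundary has gcd(5,9) + gcd(1,0) + gcd(4,9) = 1+1+1 = 3.
Scaling by 2 multiplies the area by 2² = 4 (so the new area is 18) and multiplies the boundary lattice-point count by 2, giving 6.
By Pick's theorem, the interior count of the dilated polygon is 18 − 6/2 + 1 = 16.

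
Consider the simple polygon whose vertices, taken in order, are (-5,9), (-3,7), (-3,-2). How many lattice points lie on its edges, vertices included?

Summing gcd(|Δx|,|Δy|) over the edges gives the boundary count: gcd(2,2) + gcd(0,9) + gcd(2,11) = 2+9+1 = 12.

12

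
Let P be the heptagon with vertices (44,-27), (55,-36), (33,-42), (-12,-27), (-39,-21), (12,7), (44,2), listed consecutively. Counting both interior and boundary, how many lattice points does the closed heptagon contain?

2526

The shoelace formula gives twice the area as |[44·(-36) − 55·(-27)] + [55·(-42) − 33·(-36)] + [33·(-27) − (-12)·(-42)] + [(-12)·(-21) − (-39)·(-27)] + [(-39)·7 − 12·(-21)] + [12·2 − 44·7] + [44·(-27) − 44·2]| = 4998, so the area is 2499.
Along each edge there are gcd(|Δx|,|Δy|)+1 lattice points, so counting each shared vertex once the boundary has gcd(11,9) + gcd(22,6) + gcd(45,15) + gcd(27,6) + gcd(51,28) + gcd(32,5) + gcd(0,29) = 1+2+15+3+1+1+29 = 52.
Pick's theorem gives I = A − B/2 + 1 = 2499 − 52/2 + 1 = 2474, so the closed region contains I + B = 2474 + 52 = 2526 lattice points.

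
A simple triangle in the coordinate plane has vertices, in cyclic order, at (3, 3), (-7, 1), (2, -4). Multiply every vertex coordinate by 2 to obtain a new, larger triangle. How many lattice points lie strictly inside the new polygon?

The shoelace formula gives twice the area as |[3·1 − (-7)·3] + [(-7)·(-4) − 2·1] + [2·3 − 3·(-4)]| = 68, so the area is 34.
Summing gcd(|Δx|,|Δy|) over the edges gives the boundary count: gcd(10,2) + gcd(9,5) + gcd(1,7) = 2+1+1 = 4.
Scaling by 2 multiplies the area by 2² = 4 (so the new area is 136) and multiplies the boundary lattice-point count by 2, giving 8.
By Pick's theorem, the interior count of the dilated polygon is 136 − 8/2 + 1 = 133.

133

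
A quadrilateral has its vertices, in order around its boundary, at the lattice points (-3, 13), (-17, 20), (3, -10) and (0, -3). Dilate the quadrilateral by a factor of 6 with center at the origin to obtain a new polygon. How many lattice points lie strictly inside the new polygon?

The shoelace formula gives twice the area as |[(-3)·20 − (-17)·13] + [(-17)·(-10) − 3·20] + [3·(-3) − 0·(-10)] + [0·13 − (-3)·(-3)]| = 253, so the area is 253/2.
Summing gcd(|Δx|,|Δy|) over the edges gives the boundary count: gcd(14,7) + gcd(20,30) + gcd(3,7) + gcd(3,16) = 7+10+1+1 = 19.
Scaling by 6 multiplies the area by 6² = 36 (so the new area is 4554) and multiplies the boundary lattice-point count by 6, giving 114.
By Pick's theorem, the interior count of the dilated polygon is 4554 − 114/2 + 1 = 4498.

4498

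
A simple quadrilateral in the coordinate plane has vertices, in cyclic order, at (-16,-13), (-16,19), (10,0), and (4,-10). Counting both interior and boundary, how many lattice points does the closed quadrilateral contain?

The shoelace formula gives twice the area as |((-16)·19 − (-16)·(-13)) + ((-16)·0 − 10·19) + (10·(-10) − 4·0) + (4·(-13) − (-16)·(-10))| = 1014, so the area is 507.
Summing gcd(|Δx|,|Δy|) over the edges gives the boundary count: gcd(0,32) + gcd(26,19) + gcd(6,10) + gcd(20,3) = 32+1+2+1 = 36.
Pick's theorem gives I = A − B/2 + 1 = 507 − 36/2 + 1 = 490, so the closed region contains I + B = 490 + 36 = 526 lattice points.

526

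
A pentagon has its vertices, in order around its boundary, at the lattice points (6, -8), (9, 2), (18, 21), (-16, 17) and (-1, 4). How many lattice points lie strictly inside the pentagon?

406

By the shoelace formula, twice the signed area is |[6·2 − 9·(-8)] + [9·21 − 18·2] + [18·17 − (-16)·21] + [(-16)·4 − (-1)·17] + [(-1)·(-8) − 6·4]| = 816, so the area is 408.
Summing gcd(|Δx|,|Δy|) over the edges gives the boundary count: gcd(3,10) + gcd(9,19) + gcd(34,4) + gcd(15,13) + gcd(7,12) = 1+1+2+1+1 = 6.
By Pick's theorem A = I + B/2 − 1, so I = 408 − 6/2 + 1 = 406.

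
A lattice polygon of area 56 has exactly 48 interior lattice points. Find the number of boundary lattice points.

Pick's theorem gives A = I + B/2 − 1, so B = 2(A − I + 1) = 2(56 − 48 + 1) = 18.

18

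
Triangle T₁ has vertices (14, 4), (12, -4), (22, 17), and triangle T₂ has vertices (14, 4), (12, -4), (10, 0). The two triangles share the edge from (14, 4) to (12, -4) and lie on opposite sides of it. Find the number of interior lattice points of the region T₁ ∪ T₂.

28

The union is the simple quadrilateral with vertices (14, 4), (22, 17), (12, -4), (10, 0) in order.
The shoelace formula gives twice the area as |[14·17 − 22·4] + [22·(-4) − 12·17] + [12·0 − 10·(-4)] + [10·4 − 14·0]| = 62, so the area is 31.
Along each edge there are gcd(|Δx|,|Δy|)+1 lattice points, so counting each shared vertex once the boundary has gcd(8,13) + gcd(10,21) + gcd(2,4) + gcd(4,4) = 1+1+2+4 = 8.
By Pick's theorem I = A − B/2 + 1 = 31 − 8/2 + 1 = 28.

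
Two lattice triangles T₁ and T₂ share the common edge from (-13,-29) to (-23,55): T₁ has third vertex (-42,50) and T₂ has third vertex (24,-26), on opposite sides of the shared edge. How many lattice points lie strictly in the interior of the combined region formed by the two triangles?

The union is the simple quadrilateral with vertices (-13,-29), (-42,50), (-23,55), (24,-26) in order.
Using the shoelace formula, 2A = |((-13)·50 − (-42)·(-29)) + ((-42)·55 − (-23)·50) + ((-23)·(-26) − 24·55) + (24·(-29) − (-13)·(-26))| = 4784, so the area is 2392.
The number of boundary lattice points is Σ gcd(|Δx|,|Δy|) = gcd(29,79) + gcd(19,5) + gcd(47,81) + gcd(37,3) = 1+1+1+1 = 4.
By Pick's theorem I = A − B/2 + 1 = 2392 − 4/2 + 1 = 2391.

2391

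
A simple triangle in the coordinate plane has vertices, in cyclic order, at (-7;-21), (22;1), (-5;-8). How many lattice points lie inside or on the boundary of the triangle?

By the shoelace formula, twice the signed area is |((-7)·1 − 22·(-21)) + (22·(-8) − (-5)·1) + ((-5)·(-21) − (-7)·(-8))| = 333, so the area is 333/2.
The number of boundary lattice points is Σ gcd(|Δx|,|Δy|) = gcd(29,22) + gcd(27,9) + gcd(2,13) = 1+9+1 = 11.
Pick's theorem gives I = A − B/2 + 1 = 333/2 − 11/2 + 1 = 162, so the closed region contains I + B = 162 + 11 = 173 lattice points.

173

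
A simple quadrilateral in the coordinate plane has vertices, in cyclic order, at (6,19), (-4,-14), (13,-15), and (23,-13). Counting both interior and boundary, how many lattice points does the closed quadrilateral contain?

466

By the shoelace formula, twice the signed area is |(6·(-14) − (-4)·19) + ((-4)·(-15) − 13·(-14)) + (13·(-13) − 23·(-15)) + (23·19 − 6·(-13))| = 925, so the area is 925/2.
The number of boundary lattice points is Σ gcd(|Δx|,|Δy|) = gcd(10,33) + gcd(17,1) + gcd(10,2) + gcd(17,32) = 1+1+2+1 = 5.
Pick's theorem gives I = A − B/2 + 1 = 925/2 − 5/2 + 1 = 461, so the closed region contains I + B = 461 + 5 = 466 lattice points.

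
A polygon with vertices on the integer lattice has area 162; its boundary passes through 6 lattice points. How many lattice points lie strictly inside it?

From Pick's theorem, I = A − B/2 + 1 = 162 − 6/2 + 1 = 160.

160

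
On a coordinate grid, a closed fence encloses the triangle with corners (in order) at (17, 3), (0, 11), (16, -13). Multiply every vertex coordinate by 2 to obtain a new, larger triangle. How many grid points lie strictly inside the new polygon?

The shoelace formula gives twice the area as |[17·11 − 0·3] + [0·(-13) − 16·11] + [16·3 − 17·(-13)]| = 280, so the area is 140.
Along each edge there are gcd(|Δx|,|Δy|)+1 lattice points, so counting each shared vertex once the boundary has gcd(17,8) + gcd(16,24) + gcd(1,16) = 1+8+1 = 10.
Scaling by 2 multiplies the area by 2² = 4 (so the new area is 560) and multiplies the boundary lattice-point count by 2, giving 20.
By Pick's theorem, the interior count of the dilated polygon is 560 − 20/2 + 1 = 551.

551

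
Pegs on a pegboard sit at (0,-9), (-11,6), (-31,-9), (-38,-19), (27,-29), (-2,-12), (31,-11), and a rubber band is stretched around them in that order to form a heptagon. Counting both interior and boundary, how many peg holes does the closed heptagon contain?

899

The shoelace formula gives twice the area as |(0·6 − (-11)·(-9)) + ((-11)·(-9) − (-31)·6) + ((-31)·(-19) − (-38)·(-9)) + ((-38)·(-29) − 27·(-19)) + (27·(-12) − (-2)·(-29)) + ((-2)·(-11) − 31·(-12)) + (31·(-9) − 0·(-11))| = 1781, so the area is 890.5.
Along each edge there are gcd(|Δx|,|Δy|)+1 lattice points, so counting each shared vertex once the boundary has gcd(11,15) + gcd(20,15) + gcd(7,10) + gcd(65,10) + gcd(29,17) + gcd(33,1) + gcd(31,2) = 1+5+1+5+1+1+1 = 15.
Pick's theorem gives I = A − B/2 + 1 = 890.5 − 15/2 + 1 = 884, so the closed region contains I + B = 884 + 15 = 899 lattice points.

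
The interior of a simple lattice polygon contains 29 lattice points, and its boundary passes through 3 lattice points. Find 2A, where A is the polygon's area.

By Pick's theorem, A = I + B/2 − 1 = 29 + 3/2 − 1 = 59/2.
Hence 2A = 59.

59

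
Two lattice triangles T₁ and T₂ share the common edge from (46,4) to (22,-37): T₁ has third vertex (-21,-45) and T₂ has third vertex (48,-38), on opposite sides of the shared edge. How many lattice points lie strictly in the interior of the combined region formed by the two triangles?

1329

The union is the simple quadrilateral with vertices (46,4), (-21,-45), (22,-37), (48,-38) in order.
By the shoelace formula, twice the signed area is |[46·(-45) − (-21)·4] + [(-21)·(-37) − 22·(-45)] + [22·(-38) − 48·(-37)] + [48·4 − 46·(-38)]| = 2661, so the area is 2661/2.
Summing gcd(|Δx|,|Δy|) over the edges gives the boundary count: gcd(67,49) + gcd(43,8) + gcd(26,1) + gcd(2,42) = 1+1+1+2 = 5.
By Pick's theorem I = A − B/2 + 1 = 2661/2 − 5/2 + 1 = 1329.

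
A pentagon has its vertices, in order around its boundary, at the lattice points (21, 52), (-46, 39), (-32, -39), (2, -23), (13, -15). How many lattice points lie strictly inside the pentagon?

4161

By the shoelace formula, twice the signed area is |(21·39 − (-46)·52) + ((-46)·(-39) − (-32)·39) + ((-32)·(-23) − 2·(-39)) + (2·(-15) − 13·(-23)) + (13·52 − 21·(-15))| = 8327, so the area is 4163.5.
Summing gcd(|Δx|,|Δy|) over the edges gives the boundary count: gcd(67,13) + gcd(14,78) + gcd(34,16) + gcd(11,8) + gcd(8,67) = 1+2+2+1+1 = 7.
Pick's theorem gives I = A − B/2 + 1 = 4163.5 − 7/2 + 1 = 4161.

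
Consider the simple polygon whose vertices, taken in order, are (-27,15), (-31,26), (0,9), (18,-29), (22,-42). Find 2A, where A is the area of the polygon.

The shoelace formula gives twice the area as |((-27)·26 − (-31)·15) + ((-31)·9 − 0·26) + (0·(-29) − 18·9) + (18·(-42) − 22·(-29)) + (22·15 − (-27)·(-42))| = 1600, so the area is 800.

1600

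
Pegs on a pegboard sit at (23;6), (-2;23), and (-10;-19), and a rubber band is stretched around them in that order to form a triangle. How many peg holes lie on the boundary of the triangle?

4

Summing gcd(|Δx|,|Δy|) over the edges gives the boundary count: gcd(25,17) + gcd(8,42) + gcd(33,25) = 1+2+1 = 4.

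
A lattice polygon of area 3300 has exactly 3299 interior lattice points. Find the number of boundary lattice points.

4

Pick's theorem gives A = I + B/2 − 1, so B = 2(A − I + 1) = 2(3300 − 3299 + 1) = 4.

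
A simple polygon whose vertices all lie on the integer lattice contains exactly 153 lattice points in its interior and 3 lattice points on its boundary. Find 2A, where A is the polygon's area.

By Pick's theorem, A = I + B/2 − 1 = 153 + 3/2 − 1 = 307/2.
Hence 2A = 307.

307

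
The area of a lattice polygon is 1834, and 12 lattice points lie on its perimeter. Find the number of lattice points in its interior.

1829

From Pick's theorem, I = A − B/2 + 1 = 1834 − 12/2 + 1 = 1829.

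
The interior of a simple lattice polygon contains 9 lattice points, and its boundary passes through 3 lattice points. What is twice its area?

By Pick's theorem, A = I + B/2 − 1 = 9 + 3/2 − 1 = 19/2.
Hence 2A = 19.

19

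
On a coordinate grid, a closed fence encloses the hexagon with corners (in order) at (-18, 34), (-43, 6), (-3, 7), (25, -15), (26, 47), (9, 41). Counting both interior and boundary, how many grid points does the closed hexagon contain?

Using the shoelace formula, 2A = |[(-18)·6 − (-43)·34] + [(-43)·7 − (-3)·6] + [(-3)·(-15) − 25·7] + [25·47 − 26·(-15)] + [26·41 − 9·47] + [9·34 − (-18)·41]| = 4193, so the area is 4193/2.
The number of boundary lattice points is Σ gcd(|Δx|,|Δy|) = gcd(25,28) + gcd(40,1) + gcd(28,22) + gcd(1,62) + gcd(17,6) + gcd(27,7) = 1+1+2+1+1+1 = 7.
Pick's theorem gives I = A − B/2 + 1 = 4193/2 − 7/2 + 1 = 2094, so the closed region contains I + B = 2094 + 7 = 2101 lattice points.

2101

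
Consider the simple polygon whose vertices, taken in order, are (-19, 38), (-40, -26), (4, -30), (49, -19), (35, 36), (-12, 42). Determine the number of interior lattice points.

4689

By the shoelace formula, twice the signed area is |((-19)·(-26) − (-40)·38) + ((-40)·(-30) − 4·(-26)) + (4·(-19) − 49·(-30)) + (49·36 − 35·(-19)) + (35·42 − (-12)·36) + ((-12)·38 − (-19)·42)| = 9385, so the area is 4692.5.
Summing gcd(|Δx|,|Δy|) over the edges gives the boundary count: gcd(21,64) + gcd(44,4) + gcd(45,11) + gcd(14,55) + gcd(47,6) + gcd(7,4) = 1+4+1+1+1+1 = 9.
Pick's theorem gives I = A − B/2 + 1 = 4692.5 − 9/2 + 1 = 4689.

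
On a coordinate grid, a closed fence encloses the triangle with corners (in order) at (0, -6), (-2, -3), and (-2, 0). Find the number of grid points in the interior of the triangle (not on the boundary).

By the shoelace formula, twice the signed area is |[0·(-3) − (-2)·(-6)] + [(-2)·0 − (-2)·(-3)] + [(-2)·(-6) − 0·0]| = 6, so the area is 3.
Along each edge there are gcd(|Δx|,|Δy|)+1 lattice points, so counting each shared vertex once the boundary has gcd(2,3) + gcd(0,3) + gcd(2,6) = 1+3+2 = 6.
Pick's theorem gives I = A − B/2 + 1 = 3 − 6/2 + 1 = 1.

1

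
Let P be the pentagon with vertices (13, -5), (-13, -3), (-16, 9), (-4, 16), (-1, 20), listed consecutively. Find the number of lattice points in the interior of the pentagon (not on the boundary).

The shoelace formula gives twice the area as |[13·(-3) − (-13)·(-5)] + [(-13)·9 − (-16)·(-3)] + [(-16)·16 − (-4)·9] + [(-4)·20 − (-1)·16] + [(-1)·(-5) − 13·20]| = 808, so the area is 404.
The number of boundary lattice points is Σ gcd(|Δx|,|Δy|) = gcd(26,2) + gcd(3,12) + gcd(12,7) + gcd(3,4) + gcd(14,25) = 2+3+1+1+1 = 8.
By Pick's theorem A = I + B/2 − 1, so I = 404 − 8/2 + 1 = 401.

401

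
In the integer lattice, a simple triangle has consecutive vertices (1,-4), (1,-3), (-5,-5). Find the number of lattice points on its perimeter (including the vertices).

4

Along each edge there are gcd(|Δx|,|Δy|)+1 lattice points, so counting each shared vertex once the boundary has gcd(0,1) + gcd(6,2) + gcd(6,1) = 1+2+1 = 4.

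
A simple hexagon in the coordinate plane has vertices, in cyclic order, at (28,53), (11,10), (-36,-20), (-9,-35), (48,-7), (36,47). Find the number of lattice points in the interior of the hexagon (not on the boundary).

2874

By the shoelace formula, twice the signed area is |[28·10 − 11·53] + [11·(-20) − (-36)·10] + [(-36)·(-35) − (-9)·(-20)] + [(-9)·(-7) − 48·(-35)] + [48·47 − 36·(-7)] + [36·53 − 28·47]| = 5760, so the area is 2880.
The number of boundary lattice points is Σ gcd(|Δx|,|Δy|) = gcd(17,43) + gcd(47,30) + gcd(27,15) + gcd(57,28) + gcd(12,54) + gcd(8,6) = 1+1+3+1+6+2 = 14.
Pick's theorem gives I = A − B/2 + 1 = 2880 − 14/2 + 1 = 2874.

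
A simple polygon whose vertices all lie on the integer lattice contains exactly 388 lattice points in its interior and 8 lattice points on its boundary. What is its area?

By Pick's theorem, A = I + B/2 − 1 = 388 + 8/2 − 1 = 391.

391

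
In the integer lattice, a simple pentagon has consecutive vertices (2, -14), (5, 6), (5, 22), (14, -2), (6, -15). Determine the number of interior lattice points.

Using the shoelace formula, 2A = |[2·6 − 5·(-14)] + [5·22 − 5·6] + [5·(-2) − 14·22] + [14·(-15) − 6·(-2)] + [6·(-14) − 2·(-15)]| = 408, so the area is 204.
The number of boundary lattice points is Σ gcd(|Δx|,|Δy|) = gcd(3,20) + gcd(0,16) + gcd(9,24) + gcd(8,13) + gcd(4,1) = 1+16+3+1+1 = 22.
Pick's theorem gives I = A − B/2 + 1 = 204 − 22/2 + 1 = 194.

194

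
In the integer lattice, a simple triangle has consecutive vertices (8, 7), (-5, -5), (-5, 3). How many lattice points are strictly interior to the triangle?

48

The shoelace formula gives twice the area as |(8·(-5) − (-5)·7) + ((-5)·3 − (-5)·(-5)) + ((-5)·7 − 8·3)| = 104, so the area is 52.
Summing gcd(|Δx|,|Δy|) over the edges gives the boundary count: gcd(13,12) + gcd(0,8) + gcd(13,4) = 1+8+1 = 10.
By Pick's theorem A = I + B/2 − 1, so I = 52 − 10/2 + 1 = 48.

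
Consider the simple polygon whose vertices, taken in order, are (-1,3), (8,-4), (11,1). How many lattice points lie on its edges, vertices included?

The number of boundary lattice points is Σ gcd(|Δx|,|Δy|) = gcd(9,7) + gcd(3,5) + gcd(12,2) = 1+1+2 = 4.

4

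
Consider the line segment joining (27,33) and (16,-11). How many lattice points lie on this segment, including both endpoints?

12

The number of lattice points on a segment between lattice points is gcd(|Δx|,|Δy|) + 1 = gcd(11,44) + 1 = 11 + 1 = 12.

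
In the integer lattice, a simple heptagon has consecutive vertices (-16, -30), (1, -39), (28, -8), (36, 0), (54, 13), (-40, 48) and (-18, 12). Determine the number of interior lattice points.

3354

Using the shoelace formula, 2A = |[(-16)·(-39) − 1·(-30)] + [1·(-8) − 28·(-39)] + [28·0 − 36·(-8)] + [36·13 − 54·0] + [54·48 − (-40)·13] + [(-40)·12 − (-18)·48] + [(-18)·(-30) − (-16)·12]| = 6722, so the area is 3361.
The number of boundary lattice points is Σ gcd(|Δx|,|Δy|) = gcd(17,9) + gcd(27,31) + gcd(8,8) + gcd(18,13) + gcd(94,35) + gcd(22,36) + gcd(2,42) = 1+1+8+1+1+2+2 = 16.
Pick's theorem gives I = A − B/2 + 1 = 3361 − 16/2 + 1 = 3354.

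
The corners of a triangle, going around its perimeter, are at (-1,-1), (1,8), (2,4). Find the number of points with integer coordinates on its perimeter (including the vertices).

The number of boundary lattice points is Σ gcd(|Δx|,|Δy|) = gcd(2,9) + gcd(1,4) + gcd(3,5) = 1+1+1 = 3.

3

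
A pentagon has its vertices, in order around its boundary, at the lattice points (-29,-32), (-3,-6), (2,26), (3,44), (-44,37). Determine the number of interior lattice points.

By the shoelace formula, twice the signed area is |[(-29)·(-6) − (-3)·(-32)] + [(-3)·26 − 2·(-6)] + [2·44 − 3·26] + [3·37 − (-44)·44] + [(-44)·(-32) − (-29)·37]| = 4550, so the area is 2275.
The number of boundary lattice points is Σ gcd(|Δx|,|Δy|) = gcd(26,26) + gcd(5,32) + gcd(1,18) + gcd(47,7) + gcd(15,69) = 26+1+1+1+3 = 32.
Pick's theorem gives I = A − B/2 + 1 = 2275 − 32/2 + 1 = 2260.

2260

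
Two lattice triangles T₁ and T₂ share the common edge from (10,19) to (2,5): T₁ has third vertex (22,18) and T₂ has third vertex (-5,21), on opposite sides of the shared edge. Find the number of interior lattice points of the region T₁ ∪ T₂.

The union is the simple quadrilateral with vertices (10,19), (22,18), (2,5), (-5,21) in order.
By the shoelace formula, twice the signed area is |[10·18 − 22·19] + [22·5 − 2·18] + [2·21 − (-5)·5] + [(-5)·19 − 10·21]| = 402, so the area is 201.
The number of boundary lattice points is Σ gcd(|Δx|,|Δy|) = gcd(12,1) + gcd(20,13) + gcd(7,16) + gcd(15,2) = 1+1+1+1 = 4.
By Pick's theorem I = A − B/2 + 1 = 201 − 4/2 + 1 = 200.

200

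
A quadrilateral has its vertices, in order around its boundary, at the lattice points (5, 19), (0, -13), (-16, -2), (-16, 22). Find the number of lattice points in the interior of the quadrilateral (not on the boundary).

The shoelace formula gives twice the area as |(5·(-13) − 0·19) + (0·(-2) − (-16)·(-13)) + ((-16)·22 − (-16)·(-2)) + ((-16)·19 − 5·22)| = 1071, so the area is 1071/2.
Summing gcd(|Δx|,|Δy|) over the edges gives the boundary count: gcd(5,32) + gcd(16,11) + gcd(0,24) + gcd(21,3) = 1+1+24+3 = 29.
By Pick's theorem A = I + B/2 − 1, so I = 1071/2 − 29/2 + 1 = 522.

522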